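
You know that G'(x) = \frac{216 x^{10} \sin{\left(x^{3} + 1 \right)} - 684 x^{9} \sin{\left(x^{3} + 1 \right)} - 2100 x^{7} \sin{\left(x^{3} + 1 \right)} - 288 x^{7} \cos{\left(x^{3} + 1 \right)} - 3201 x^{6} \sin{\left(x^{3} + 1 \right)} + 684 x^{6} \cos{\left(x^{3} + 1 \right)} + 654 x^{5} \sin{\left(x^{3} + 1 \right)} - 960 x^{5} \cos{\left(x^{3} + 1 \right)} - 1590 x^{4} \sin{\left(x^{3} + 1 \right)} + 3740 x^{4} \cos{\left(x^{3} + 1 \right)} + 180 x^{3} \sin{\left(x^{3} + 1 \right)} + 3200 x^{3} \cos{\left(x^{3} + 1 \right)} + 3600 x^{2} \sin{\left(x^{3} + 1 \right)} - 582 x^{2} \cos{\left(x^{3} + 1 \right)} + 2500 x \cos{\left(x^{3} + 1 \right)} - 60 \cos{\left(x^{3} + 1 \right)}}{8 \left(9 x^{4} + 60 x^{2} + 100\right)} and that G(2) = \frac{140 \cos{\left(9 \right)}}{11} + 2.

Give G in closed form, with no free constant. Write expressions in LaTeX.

G(x) = \frac{- 24 x^{6} \cos{\left(x^{3} + 1 \right)} + 76 x^{5} \cos{\left(x^{3} + 1 \right)} + 80 x^{4} \cos{\left(x^{3} + 1 \right)} - 20 x^{3} \cos{\left(x^{3} + 1 \right)} + 89 x^{2} \cos{\left(x^{3} + 1 \right)} + 48 x^{2} - 6 x \cos{\left(x^{3} + 1 \right)} - 120 \cos{\left(x^{3} + 1 \right)} + 160}{24 x^{2} + 80}

A first test for any G(x): its x-derivative must equal the given G'(x).
A general antiderivative is - \frac{\left(2 - \frac{x}{2}\right) \left(- 2 x^{5} - \frac{5 x^{4}}{3} - \frac{5 x^{2}}{3} + \frac{3 x}{4} + \frac{5}{2}\right) \cos{\left(x^{3} + 1 \right)}}{2 \left(\frac{x^{2}}{2} + \frac{5}{3}\right)} + C.
The condition gives C = \frac{140 \cos{\left(9 \right)}}{11} + 2 - (\frac{140 \cos{\left(9 \right)}}{11}) = 2.
So G(x) = \frac{- 24 x^{6} \cos{\left(x^{3} + 1 \right)} + 76 x^{5} \cos{\left(x^{3} + 1 \right)} + 80 x^{4} \cos{\left(x^{3} + 1 \right)} - 20 x^{3} \cos{\left(x^{3} + 1 \right)} + 89 x^{2} \cos{\left(x^{3} + 1 \right)} + 48 x^{2} - 6 x \cos{\left(x^{3} + 1 \right)} - 120 \cos{\left(x^{3} + 1 \right)} + 160}{24 x^{2} + 80}.
Check: d/dx[\frac{- 24 x^{6} \cos{\left(x^{3} + 1 \right)} + 76 x^{5} \cos{\left(x^{3} + 1 \right)} + 80 x^{4} \cos{\left(x^{3} + 1 \right)} - 20 x^{3} \cos{\left(x^{3} + 1 \right)} + 89 x^{2} \cos{\left(x^{3} + 1 \right)} + 48 x^{2} - 6 x \cos{\left(x^{3} + 1 \right)} - 120 \cos{\left(x^{3} + 1 \right)} + 160}{24 x^{2} + 80}] = \frac{216 x^{10} \sin{\left(x^{3} + 1 \right)} - 684 x^{9} \sin{\left(x^{3} + 1 \right)} - 2100 x^{7} \sin{\left(x^{3} + 1 \right)} - 288 x^{7} \cos{\left(x^{3} + 1 \right)} - 3201 x^{6} \sin{\left(x^{3} + 1 \right)} + 684 x^{6} \cos{\left(x^{3} + 1 \right)} + 654 x^{5} \sin{\left(x^{3} + 1 \right)} - 960 x^{5} \cos{\left(x^{3} + 1 \right)} - 1590 x^{4} \sin{\left(x^{3} + 1 \right)} + 3740 x^{4} \cos{\left(x^{3} + 1 \right)} + 180 x^{3} \sin{\left(x^{3} + 1 \right)} + 3200 x^{3} \cos{\left(x^{3} + 1 \right)} + 3600 x^{2} \sin{\left(x^{3} + 1 \right)} - 582 x^{2} \cos{\left(x^{3} + 1 \right)} + 2500 x \cos{\left(x^{3} + 1 \right)} - 60 \cos{\left(x^{3} + 1 \right)}}{72 x^{4} + 480 x^{2} + 800}, which equals G'(x).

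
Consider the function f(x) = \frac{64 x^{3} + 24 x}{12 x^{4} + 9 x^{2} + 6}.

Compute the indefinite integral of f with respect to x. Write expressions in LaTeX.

f matches the chain-rule pattern g'(h)*h' with inner function h(x) = \frac{2 x^{4}}{3} + \frac{x^{2}}{2} + \frac{1}{3}; substituting u = h(x) collapses the integral.
Check: d/dx[\frac{4 \log{\left(4 x^{4} + 3 x^{2} + 2 \right)}}{3}] = \frac{64 x^{3} + 24 x}{12 x^{4} + 9 x^{2} + 6} = f(x).

F(x) = \frac{4 \log{\left(4 x^{4} + 3 x^{2} + 2 \right)}}{3} + C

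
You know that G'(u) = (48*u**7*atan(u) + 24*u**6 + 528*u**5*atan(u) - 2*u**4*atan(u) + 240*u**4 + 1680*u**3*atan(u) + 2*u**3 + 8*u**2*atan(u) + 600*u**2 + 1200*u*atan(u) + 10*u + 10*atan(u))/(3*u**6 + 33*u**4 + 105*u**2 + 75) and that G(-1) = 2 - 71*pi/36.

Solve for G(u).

G(u) = (24*u**4*atan(u) + 120*u**2*atan(u) + 6*u**2 + 2*u*atan(u) + 30)/(3*u**2 + 15)

G'(u) has the shape v'r + vr' for v = 8*u**2 + 2*u/(3*(u**2 + 5)) and r = atan(u) — it is the derivative of the product v*r.
A general antiderivative is 2*(4*u**2 + u/(3*(u**2 + 5)))*atan(u) + C.
The condition gives C = 2 - 71*pi/36 - (-71*pi/36) = 2.
So G(u) = (24*u**4*atan(u) + 120*u**2*atan(u) + 6*u**2 + 2*u*atan(u) + 30)/(3*u**2 + 15).
Check: d/du[(24*u**4*atan(u) + 120*u**2*atan(u) + 6*u**2 + 2*u*atan(u) + 30)/(3*u**2 + 15)] = (48*u**7*atan(u) + 24*u**6 + 528*u**5*atan(u) - 2*u**4*atan(u) + 240*u**4 + 1680*u**3*atan(u) + 2*u**3 + 8*u**2*atan(u) + 600*u**2 + 1200*u*atan(u) + 10*u + 10*atan(u))/(3*u**6 + 33*u**4 + 105*u**2 + 75) = G'(u).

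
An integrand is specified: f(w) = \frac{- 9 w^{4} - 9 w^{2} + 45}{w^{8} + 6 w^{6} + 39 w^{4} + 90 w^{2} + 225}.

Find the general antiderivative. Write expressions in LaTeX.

Recognize the product-rule pattern: f = u'v + uv' with u = w, v = \frac{1}{\frac{w^{4}}{3} + w^{2} + 5}, so integration by parts undoes it.
Check: d/dw[\frac{3 w}{w^{4} + 3 w^{2} + 15}] = \frac{- 9 w^{4} - 9 w^{2} + 45}{w^{8} + 6 w^{6} + 39 w^{4} + 90 w^{2} + 225} = f(w).

F(w) = \frac{3 w}{w^{4} + 3 w^{2} + 15} + C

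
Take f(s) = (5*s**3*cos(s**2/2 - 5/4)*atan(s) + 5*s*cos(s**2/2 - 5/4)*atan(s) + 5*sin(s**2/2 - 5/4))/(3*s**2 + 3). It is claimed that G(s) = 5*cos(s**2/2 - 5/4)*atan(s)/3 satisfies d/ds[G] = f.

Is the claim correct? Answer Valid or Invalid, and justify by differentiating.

d/ds[G] = (-5*s**3*sin(s**2/2 - 5/4)*atan(s) - 5*s*sin(s**2/2 - 5/4)*atan(s) + 5*cos(s**2/2 - 5/4))/(3*s**2 + 3)
d/ds[G] - f(s) = (-5*s**3*sin(s**2/2 - 5/4)*atan(s) - 5*s**3*cos(s**2/2 - 5/4)*atan(s) - 5*s*sin(s**2/2 - 5/4)*atan(s) - 5*s*cos(s**2/2 - 5/4)*atan(s) - 5*sin(s**2/2 - 5/4) + 5*cos(s**2/2 - 5/4))/(3*s**2 + 3) != 0.

Invalid: d/ds[G] - f = (-5*s**3*sin(s**2/2 - 5/4)*atan(s) - 5*s**3*cos(s**2/2 - 5/4)*atan(s) - 5*s*sin(s**2/2 - 5/4)*atan(s) - 5*s*cos(s**2/2 - 5/4)*atan(s) - 5*sin(s**2/2 - 5/4) + 5*cos(s**2/2 - 5/4))/(3*s**2 + 3), which is not 0.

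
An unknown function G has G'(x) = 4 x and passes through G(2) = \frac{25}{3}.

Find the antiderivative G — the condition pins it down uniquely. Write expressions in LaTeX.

G(x) = 2 x^{2} + \frac{1}{3}

For G(x) to be correct, d/dx[G] must agree with the stated G'(x) identically.
A general antiderivative is 2 x^{2} - \frac{2}{3} + C.
The condition gives C = \frac{25}{3} - (\frac{22}{3}) = 1.
So G(x) = 2 x^{2} + \frac{1}{3}.
Check: d/dx[2 x^{2} + \frac{1}{3}] = 4 x = G'(x).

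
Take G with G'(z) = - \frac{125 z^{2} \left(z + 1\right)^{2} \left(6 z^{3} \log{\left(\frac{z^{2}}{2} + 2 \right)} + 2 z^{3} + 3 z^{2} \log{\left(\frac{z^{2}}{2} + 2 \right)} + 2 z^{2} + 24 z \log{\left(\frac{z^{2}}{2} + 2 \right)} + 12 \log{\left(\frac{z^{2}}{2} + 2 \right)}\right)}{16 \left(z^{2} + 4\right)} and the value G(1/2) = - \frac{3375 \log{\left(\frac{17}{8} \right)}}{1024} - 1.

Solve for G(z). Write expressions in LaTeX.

Recognize the product-rule pattern: G'(z) = u'v + uv' with u = - \frac{\left(\frac{5 z^{2}}{2} + \frac{5 z}{2}\right)^{3}}{2}, v = \log{\left(\frac{z^{2}}{2} + 2 \right)}, so integration by parts undoes it.
A general antiderivative is - \frac{\left(\frac{5 z^{2}}{2} + \frac{5 z}{2}\right)^{3} \log{\left(\frac{z^{2}}{2} + 2 \right)}}{2} + C.
The condition gives C = - \frac{3375 \log{\left(\frac{17}{8} \right)}}{1024} - 1 - (- \frac{3375 \log{\left(\frac{17}{8} \right)}}{1024}) = -1.
So G(z) = - \frac{\left(\frac{5 z^{2}}{2} + \frac{5 z}{2}\right)^{3} \log{\left(\frac{z^{2}}{2} + 2 \right)}}{2} - 1.
Check: d/dz[- \frac{\left(\frac{5 z^{2}}{2} + \frac{5 z}{2}\right)^{3} \log{\left(\frac{z^{2}}{2} + 2 \right)}}{2} - 1] = \frac{- 750 z^{7} \log{\left(\frac{z^{2}}{2} + 2 \right)} - 250 z^{7} - 1875 z^{6} \log{\left(\frac{z^{2}}{2} + 2 \right)} - 750 z^{6} - 4500 z^{5} \log{\left(\frac{z^{2}}{2} + 2 \right)} - 750 z^{5} - 7875 z^{4} \log{\left(\frac{z^{2}}{2} + 2 \right)} - 250 z^{4} - 6000 z^{3} \log{\left(\frac{z^{2}}{2} + 2 \right)} - 1500 z^{2} \log{\left(\frac{z^{2}}{2} + 2 \right)}}{16 z^{2} + 64}, which equals G'(z).

G(z) = - \frac{\left(\frac{5 z^{2}}{2} + \frac{5 z}{2}\right)^{3} \log{\left(\frac{z^{2}}{2} + 2 \right)}}{2} - 1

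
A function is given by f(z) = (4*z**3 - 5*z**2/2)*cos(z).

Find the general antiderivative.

F(z) = 4*z**3*sin(z) - 5*z**2*sin(z)/2 + 12*z**2*cos(z) - 24*z*sin(z) - 5*z*cos(z) + 5*sin(z) - 24*cos(z) + C

Check any antiderivative F(z) by computing F'(z) and comparing it with f(z).
Check: d/dz[4*z**3*sin(z) - 5*z**2*sin(z)/2 + 12*z**2*cos(z) - 24*z*sin(z) - 5*z*cos(z) + 5*sin(z) - 24*cos(z)] = 4*z**3*cos(z) - 5*z**2*cos(z)/2, which equals f(z).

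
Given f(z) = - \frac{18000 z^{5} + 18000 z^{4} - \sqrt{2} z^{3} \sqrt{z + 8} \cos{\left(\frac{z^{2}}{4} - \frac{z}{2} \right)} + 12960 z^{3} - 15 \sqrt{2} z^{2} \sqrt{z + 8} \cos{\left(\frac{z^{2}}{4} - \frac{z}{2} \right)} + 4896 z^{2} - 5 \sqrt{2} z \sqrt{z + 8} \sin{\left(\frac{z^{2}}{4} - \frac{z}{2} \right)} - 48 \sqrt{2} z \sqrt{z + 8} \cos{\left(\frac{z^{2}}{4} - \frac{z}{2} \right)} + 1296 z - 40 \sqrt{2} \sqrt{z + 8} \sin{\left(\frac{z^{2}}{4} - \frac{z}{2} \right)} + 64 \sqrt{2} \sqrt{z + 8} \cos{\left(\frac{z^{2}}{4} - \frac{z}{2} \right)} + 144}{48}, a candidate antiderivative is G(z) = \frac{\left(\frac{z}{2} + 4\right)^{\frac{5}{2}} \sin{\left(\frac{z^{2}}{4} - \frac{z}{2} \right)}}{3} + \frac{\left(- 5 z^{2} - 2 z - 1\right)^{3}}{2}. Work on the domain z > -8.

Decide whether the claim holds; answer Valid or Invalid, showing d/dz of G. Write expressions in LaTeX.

d/dz[G] = - 375 z^{5} - 375 z^{4} + \frac{\sqrt{2} z^{3} \sqrt{z + 8} \cos{\left(\frac{z^{2}}{4} - \frac{z}{2} \right)}}{48} - 270 z^{3} + \frac{5 \sqrt{2} z^{2} \sqrt{z + 8} \cos{\left(\frac{z^{2}}{4} - \frac{z}{2} \right)}}{16} - 102 z^{2} + \frac{5 \sqrt{2} z \sqrt{z + 8} \sin{\left(\frac{z^{2}}{4} - \frac{z}{2} \right)}}{48} + \sqrt{2} z \sqrt{z + 8} \cos{\left(\frac{z^{2}}{4} - \frac{z}{2} \right)} - 27 z + \frac{5 \sqrt{2} \sqrt{z + 8} \sin{\left(\frac{z^{2}}{4} - \frac{z}{2} \right)}}{6} - \frac{4 \sqrt{2} \sqrt{z + 8} \cos{\left(\frac{z^{2}}{4} - \frac{z}{2} \right)}}{3} - 3
This equals f(z) exactly, so the claim holds.

Valid. The derivative of G reproduces f.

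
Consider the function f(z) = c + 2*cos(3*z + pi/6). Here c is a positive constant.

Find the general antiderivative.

F(z) = c*z + 2*sin(3*z + pi/6)/3 + C

Any candidate F(z) must reproduce f(z) exactly when differentiated.
Check: d/dz[c*z + 2*sin(3*z + pi/6)/3] = c + 2*cos(3*z + pi/6) = f(z).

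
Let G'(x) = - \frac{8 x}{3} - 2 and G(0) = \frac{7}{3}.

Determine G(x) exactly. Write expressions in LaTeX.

The proposed G(x) is checked by its d/dx: the result must match the given G'(x).
A general antiderivative is - \frac{4 x^{2}}{3} - 2 x + \frac{4}{3} + C.
The condition gives C = \frac{7}{3} - (\frac{4}{3}) = 1.
So G(x) = - \frac{4 x^{2}}{3} - 2 x + \frac{7}{3}.
Check: d/dx[- \frac{4 x^{2}}{3} - 2 x + \frac{7}{3}] = - \frac{8 x}{3} - 2 = G'(x).

G(x) = - \frac{4 x^{2}}{3} - 2 x + \frac{7}{3}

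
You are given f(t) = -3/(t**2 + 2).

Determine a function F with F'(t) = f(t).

An antiderivative is F(t) = -3*sqrt(2)*atan(sqrt(2)*t/2)/2.

Check any antiderivative F(t) by computing F'(t) and comparing it with f(t).
Check: d/dt[-3*sqrt(2)*atan(sqrt(2)*t/2)/2] = -3/(t**2 + 2) = f(t).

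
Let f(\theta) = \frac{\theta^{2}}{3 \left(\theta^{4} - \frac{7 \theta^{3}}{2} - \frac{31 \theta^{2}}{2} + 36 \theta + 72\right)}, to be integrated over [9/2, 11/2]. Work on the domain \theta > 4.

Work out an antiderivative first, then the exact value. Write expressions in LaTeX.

The denominator factors as 3 \left(\theta - 4\right)^{2} \left(\theta + 3\right) \left(2 \theta + 3\right); partial fractions split f into directly integrable pieces: \frac{4}{121 \left(2 \theta + 3\right)} - \frac{2}{49 \left(\theta + 3\right)} + \frac{144}{5929 \left(\theta - 4\right)} + \frac{32}{231 \left(\theta - 4\right)^{2}}.
F(\theta) = - \frac{2 \left(- 216 \theta \log{\left(\theta - 4 \right)} - 147 \theta \log{\left(\theta + \frac{3}{2} \right)} + 363 \theta \log{\left(\theta + 3 \right)} + 864 \log{\left(\theta - 4 \right)} + 588 \log{\left(\theta + \frac{3}{2} \right)} - 1452 \log{\left(\theta + 3 \right)} + 1232\right)}{17787 \left(\theta - 4\right)} is an antiderivative of f.
Check: d/d\theta[- \frac{2 \left(- 216 \theta \log{\left(\theta - 4 \right)} - 147 \theta \log{\left(\theta + \frac{3}{2} \right)} + 363 \theta \log{\left(\theta + 3 \right)} + 864 \log{\left(\theta - 4 \right)} + 588 \log{\left(\theta + \frac{3}{2} \right)} - 1452 \log{\left(\theta + 3 \right)} + 1232\right)}{17787 \left(\theta - 4\right)}] = \frac{2 \theta^{2}}{6 \theta^{4} - 21 \theta^{3} - 93 \theta^{2} + 216 \theta + 432}, which equals f(\theta).
F(11/2) = - \frac{64}{693} - \frac{2 \log{\left(\frac{17}{2} \right)}}{49} + \frac{144 \log{\left(\frac{3}{2} \right)}}{5929} + \frac{2 \log{\left(7 \right)}}{121}; F(9/2) = - \frac{64}{231} - \frac{2 \log{\left(\frac{15}{2} \right)}}{49} - \frac{144 \log{\left(2 \right)}}{5929} + \frac{2 \log{\left(6 \right)}}{121}.
Integral = F(11/2) - F(9/2) = - \frac{2 \log{\left(\frac{17}{2} \right)}}{49} - \frac{2 \log{\left(6 \right)}}{121} + \frac{144 \log{\left(\frac{3}{2} \right)}}{5929} + \frac{144 \log{\left(2 \right)}}{5929} + \frac{2 \log{\left(7 \right)}}{121} + \frac{2 \log{\left(\frac{15}{2} \right)}}{49} + \frac{128}{693}.

Antiderivative: F(\theta) = - \frac{2 \left(- 216 \theta \log{\left(\theta - 4 \right)} - 147 \theta \log{\left(\theta + \frac{3}{2} \right)} + 363 \theta \log{\left(\theta + 3 \right)} + 864 \log{\left(\theta - 4 \right)} + 588 \log{\left(\theta + \frac{3}{2} \right)} - 1452 \log{\left(\theta + 3 \right)} + 1232\right)}{17787 \left(\theta - 4\right)}; value = - \frac{2 \log{\left(\frac{17}{2} \right)}}{49} - \frac{2 \log{\left(6 \right)}}{121} + \frac{144 \log{\left(\frac{3}{2} \right)}}{5929} + \frac{144 \log{\left(2 \right)}}{5929} + \frac{2 \log{\left(7 \right)}}{121} + \frac{2 \log{\left(\frac{15}{2} \right)}}{49} + \frac{128}{693}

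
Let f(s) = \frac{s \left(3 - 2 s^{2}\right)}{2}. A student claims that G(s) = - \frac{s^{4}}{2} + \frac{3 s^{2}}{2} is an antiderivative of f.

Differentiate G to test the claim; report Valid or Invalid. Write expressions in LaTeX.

Invalid: d/ds[G] - f = - s^{3} + \frac{3 s}{2}, which is not 0.

d/ds[G] = - 2 s^{3} + 3 s
d/ds[G] - f(s) = - s^{3} + \frac{3 s}{2} != 0.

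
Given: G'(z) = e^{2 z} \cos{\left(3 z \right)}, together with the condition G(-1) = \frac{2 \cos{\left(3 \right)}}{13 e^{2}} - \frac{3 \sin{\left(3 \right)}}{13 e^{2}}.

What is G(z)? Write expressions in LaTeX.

G(z) = \frac{3 e^{2 z} \sin{\left(3 z \right)}}{13} + \frac{2 e^{2 z} \cos{\left(3 z \right)}}{13}

A candidate passes only if d/dz[G] lands on the given G'(z) exactly.
A general antiderivative is \frac{3 e^{2 z} \sin{\left(3 z \right)}}{13} + \frac{2 e^{2 z} \cos{\left(3 z \right)}}{13} + C.
The condition gives C = \frac{2 \cos{\left(3 \right)}}{13 e^{2}} - \frac{3 \sin{\left(3 \right)}}{13 e^{2}} - (\frac{2 \cos{\left(3 \right)}}{13 e^{2}} - \frac{3 \sin{\left(3 \right)}}{13 e^{2}}) = 0.
So G(z) = \frac{3 e^{2 z} \sin{\left(3 z \right)}}{13} + \frac{2 e^{2 z} \cos{\left(3 z \right)}}{13}.
Check: d/dz[\frac{3 e^{2 z} \sin{\left(3 z \right)}}{13} + \frac{2 e^{2 z} \cos{\left(3 z \right)}}{13}] = e^{2 z} \cos{\left(3 z \right)} = G'(z).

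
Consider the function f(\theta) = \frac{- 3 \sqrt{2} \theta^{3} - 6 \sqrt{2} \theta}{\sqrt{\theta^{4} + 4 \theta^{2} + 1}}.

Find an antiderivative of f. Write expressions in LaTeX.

The substitution u = \frac{\theta^{4}}{2} + 2 \theta^{2} + \frac{1}{2} works: f is exactly (dF/du)*(du/d\theta) for that inner function.
Check: d/d\theta[- \frac{3 \sqrt{2} \sqrt{\theta^{4} + 4 \theta^{2} + 1}}{2}] = \frac{- 3 \sqrt{2} \theta^{3} - 6 \sqrt{2} \theta}{\sqrt{\theta^{4} + 4 \theta^{2} + 1}} = f(\theta).

An antiderivative is F(\theta) = - \frac{3 \sqrt{2} \sqrt{\theta^{4} + 4 \theta^{2} + 1}}{2}.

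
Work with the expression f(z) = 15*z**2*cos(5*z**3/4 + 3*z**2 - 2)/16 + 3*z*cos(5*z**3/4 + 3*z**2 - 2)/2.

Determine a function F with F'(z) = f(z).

An antiderivative is F(z) = sin(5*z**3/4 + 3*z**2 - 2)/4.

The substitution u = 5*z**3/4 + 3*z**2 - 2 works: f is exactly (dF/du)*(du/dz) for that inner function.
Check: d/dz[sin(5*z**3/4 + 3*z**2 - 2)/4] = 15*z**2*cos(5*z**3/4 + 3*z**2 - 2)/16 + 3*z*cos(5*z**3/4 + 3*z**2 - 2)/2 = f(z).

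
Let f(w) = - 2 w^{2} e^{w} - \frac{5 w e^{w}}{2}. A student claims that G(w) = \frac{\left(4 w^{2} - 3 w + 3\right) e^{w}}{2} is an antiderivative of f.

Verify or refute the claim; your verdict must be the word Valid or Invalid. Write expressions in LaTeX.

d/dw[G] = 2 w^{2} e^{w} + \frac{5 w e^{w}}{2}
d/dw[G] - f(w) = 4 w^{2} e^{w} + 5 w e^{w} != 0.

Invalid: d/dw[G] - f = 4 w^{2} e^{w} + 5 w e^{w}, which is not 0.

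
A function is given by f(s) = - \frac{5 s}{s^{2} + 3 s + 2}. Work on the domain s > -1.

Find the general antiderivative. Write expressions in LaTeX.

The denominator factors as \left(s + 1\right) \left(s + 2\right); partial fractions split f into directly integrable pieces: - \frac{10}{s + 2} + \frac{5}{s + 1}.
Check: d/ds[5 \log{\left(s + 1 \right)} - 10 \log{\left(s + 2 \right)}] = - \frac{5 s}{s^{2} + 3 s + 2} = f(s).

F(s) = 5 \log{\left(s + 1 \right)} - 10 \log{\left(s + 2 \right)} + C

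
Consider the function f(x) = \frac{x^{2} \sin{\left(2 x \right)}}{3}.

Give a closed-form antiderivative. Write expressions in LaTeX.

Differentiate the proposed F(x) back; it has to land on f(x) exactly.
Check: d/dx[- \frac{x^{2} \cos{\left(2 x \right)}}{6} + \frac{x \sin{\left(2 x \right)}}{6} + \frac{\cos{\left(2 x \right)}}{12}] = \frac{x^{2} \sin{\left(2 x \right)}}{3} = f(x).

An antiderivative is F(x) = - \frac{x^{2} \cos{\left(2 x \right)}}{6} + \frac{x \sin{\left(2 x \right)}}{6} + \frac{\cos{\left(2 x \right)}}{12}.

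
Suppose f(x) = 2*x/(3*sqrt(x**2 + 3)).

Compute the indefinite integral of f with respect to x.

F(x) = 2*sqrt(x**2 + 3)/3 + C

The substitution u = x**2 + 3 works: f is exactly (dF/du)*(du/dx) for that inner function.
Check: d/dx[2*sqrt(x**2 + 3)/3] = 2*x/(3*sqrt(x**2 + 3)) = f(x).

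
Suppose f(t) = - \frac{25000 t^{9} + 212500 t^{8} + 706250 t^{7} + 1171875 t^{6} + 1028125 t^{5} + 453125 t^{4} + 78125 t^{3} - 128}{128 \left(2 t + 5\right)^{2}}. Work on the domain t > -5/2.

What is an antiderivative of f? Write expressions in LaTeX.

Any candidate F(t) must reproduce f(t) exactly when differentiated.
Check: d/dt[- \frac{3125 t^{8}}{512} - \frac{3125 t^{7}}{128} - \frac{9375 t^{6}}{256} - \frac{3125 t^{5}}{128} - \frac{3125 t^{4}}{512} - \frac{1}{4 t + 10}] = \frac{- 25000 t^{9} - 212500 t^{8} - 706250 t^{7} - 1171875 t^{6} - 1028125 t^{5} - 453125 t^{4} - 78125 t^{3} + 128}{512 t^{2} + 2560 t + 3200}, which equals f(t).

An antiderivative is F(t) = - \frac{3125 t^{8}}{512} - \frac{3125 t^{7}}{128} - \frac{9375 t^{6}}{256} - \frac{3125 t^{5}}{128} - \frac{3125 t^{4}}{512} - \frac{1}{4 t + 10}.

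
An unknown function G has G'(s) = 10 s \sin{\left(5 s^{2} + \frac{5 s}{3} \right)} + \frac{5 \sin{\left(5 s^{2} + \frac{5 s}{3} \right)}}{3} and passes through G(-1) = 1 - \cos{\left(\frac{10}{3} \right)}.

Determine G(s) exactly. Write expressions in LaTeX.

The substitution u = 5 s^{2} + \frac{5 s}{3} works: G'(s) is exactly (dG/du)*(du/ds) for that inner function.
A general antiderivative is - \cos{\left(5 s^{2} + \frac{5 s}{3} \right)} + C.
The condition gives C = 1 - \cos{\left(\frac{10}{3} \right)} - (- \cos{\left(\frac{10}{3} \right)}) = 1.
So G(s) = 1 - \cos{\left(5 s^{2} + \frac{5 s}{3} \right)}.
Check: d/ds[1 - \cos{\left(5 s^{2} + \frac{5 s}{3} \right)}] = 10 s \sin{\left(5 s^{2} + \frac{5 s}{3} \right)} + \frac{5 \sin{\left(5 s^{2} + \frac{5 s}{3} \right)}}{3} = G'(s).

G(s) = 1 - \cos{\left(5 s^{2} + \frac{5 s}{3} \right)}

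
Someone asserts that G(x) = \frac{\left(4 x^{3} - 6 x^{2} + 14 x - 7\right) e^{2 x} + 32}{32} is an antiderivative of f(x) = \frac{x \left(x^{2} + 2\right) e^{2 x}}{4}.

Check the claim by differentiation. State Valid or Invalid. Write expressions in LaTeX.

d/dx[G] = \frac{x^{3} e^{2 x}}{4} + \frac{x e^{2 x}}{2}
This equals f(x) exactly, so the claim holds.

Valid - differentiating G returns exactly f.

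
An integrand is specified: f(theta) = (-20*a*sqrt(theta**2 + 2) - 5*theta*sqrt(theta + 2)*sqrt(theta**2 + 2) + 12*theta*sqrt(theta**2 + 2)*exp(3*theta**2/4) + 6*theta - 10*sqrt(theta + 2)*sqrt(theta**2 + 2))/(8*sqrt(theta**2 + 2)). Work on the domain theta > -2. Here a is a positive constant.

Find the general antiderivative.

A first test for any F(theta): its theta-derivative must equal f(theta) identically.
Check: d/dtheta[(-10*a*theta - (theta + 2)**(5/2) + 3*sqrt(theta**2 + 2) + 4*exp(3*theta**2/4))/4] = (-20*a*sqrt(theta**2 + 2) - 5*theta*sqrt(theta + 2)*sqrt(theta**2 + 2) + 12*theta*sqrt(theta**2 + 2)*exp(3*theta**2/4) + 6*theta - 10*sqrt(theta + 2)*sqrt(theta**2 + 2))/(8*sqrt(theta**2 + 2)) = f(theta).

F(theta) = (-10*a*theta - (theta + 2)**(5/2) + 3*sqrt(theta**2 + 2) + 4*exp(3*theta**2/4))/4 + C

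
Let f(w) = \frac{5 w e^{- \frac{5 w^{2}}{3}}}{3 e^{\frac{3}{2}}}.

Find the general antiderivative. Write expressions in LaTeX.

F(w) = - \frac{e^{- \frac{5 w^{2}}{3} - \frac{3}{2}}}{2} + C

f matches the chain-rule pattern g'(h)*h' with inner function h(w) = - \frac{5 w^{2}}{3} - \frac{3}{2}; substituting u = h(w) collapses the integral.
Check: d/dw[- \frac{e^{- \frac{5 w^{2}}{3} - \frac{3}{2}}}{2}] = \frac{5 w e^{- \frac{5 w^{2}}{3}}}{3 e^{\frac{3}{2}}} = f(w).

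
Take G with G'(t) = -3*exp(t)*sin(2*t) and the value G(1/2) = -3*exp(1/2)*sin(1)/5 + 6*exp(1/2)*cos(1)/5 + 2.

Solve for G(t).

Differentiate the proposed G(t) back; it has to land on the given G'(t).
A general antiderivative is -3*exp(t)*sin(2*t)/5 + 6*exp(t)*cos(2*t)/5 + C.
The condition gives C = -3*exp(1/2)*sin(1)/5 + 6*exp(1/2)*cos(1)/5 + 2 - (-3*exp(1/2)*sin(1)/5 + 6*exp(1/2)*cos(1)/5) = 2.
So G(t) = -3*exp(t)*sin(2*t)/5 + 6*exp(t)*cos(2*t)/5 + 2.
Check: d/dt[-3*exp(t)*sin(2*t)/5 + 6*exp(t)*cos(2*t)/5 + 2] = -3*exp(t)*sin(2*t) = G'(t).

G(t) = -3*exp(t)*sin(2*t)/5 + 6*exp(t)*cos(2*t)/5 + 2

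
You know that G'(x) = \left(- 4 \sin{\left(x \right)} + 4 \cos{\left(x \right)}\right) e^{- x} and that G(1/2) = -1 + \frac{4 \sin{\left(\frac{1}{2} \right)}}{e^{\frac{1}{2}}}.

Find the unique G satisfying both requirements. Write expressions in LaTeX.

Recognize the product-rule pattern: G'(x) = u'v + uv' with u = 4 e^{- x}, v = \sin{\left(x \right)}, so integration by parts undoes it.
A general antiderivative is 4 e^{- x} \sin{\left(x \right)} + C.
The condition gives C = -1 + \frac{4 \sin{\left(\frac{1}{2} \right)}}{e^{\frac{1}{2}}} - (\frac{4 \sin{\left(\frac{1}{2} \right)}}{e^{\frac{1}{2}}}) = -1.
So G(x) = -1 + 4 e^{- x} \sin{\left(x \right)}.
Check: d/dx[-1 + 4 e^{- x} \sin{\left(x \right)}] = \left(- 4 \sin{\left(x \right)} + 4 \cos{\left(x \right)}\right) e^{- x} = G'(x).

G(x) = -1 + 4 e^{- x} \sin{\left(x \right)}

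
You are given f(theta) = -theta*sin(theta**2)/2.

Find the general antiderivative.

F(theta) = cos(theta**2)/4 + C

A first test for any F(theta): its theta-derivative must equal f(theta) identically.
Check: d/dtheta[cos(theta**2)/4] = -theta*sin(theta**2)/2 = f(theta).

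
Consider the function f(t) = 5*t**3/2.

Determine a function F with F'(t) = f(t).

For F(t) to be correct the identity F'(t) - f(t) = 0 must hold.
Check: d/dt[5*t**4/8] = 5*t**3/2 = f(t).

An antiderivative is F(t) = 5*t**4/8.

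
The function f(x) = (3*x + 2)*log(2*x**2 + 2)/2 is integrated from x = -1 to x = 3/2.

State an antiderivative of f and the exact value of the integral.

Any candidate F(x) must reproduce f(x) exactly when differentiated.
F(x) = (3*x**2*log(2*x**2 + 2) - 3*x**2 + 4*x*log(2*x**2 + 2) - 8*x + 3*log(x**2 + 1) + 8*atan(x))/4 is an antiderivative of f.
Check: d/dx[(3*x**2*log(2*x**2 + 2) - 3*x**2 + 4*x*log(2*x**2 + 2) - 8*x + 3*log(x**2 + 1) + 8*atan(x))/4] = 3*x*log(x**2 + 1)/2 + 3*x*log(2)/2 + log(x**2 + 1) + log(2), which equals f(x).
F(3/2) = -75/16 + 3*log(13/4)/4 + 2*atan(3/2) + 51*log(13/2)/16; F(-1) = -pi/2 - log(4)/4 + 3*log(2)/4 + 5/4.
Integral = F(3/2) - F(-1) = -95/16 - 3*log(2)/4 + log(4)/4 + 3*log(13/4)/4 + pi/2 + 2*atan(3/2) + 51*log(13/2)/16.

Antiderivative: F(x) = (3*x**2*log(2*x**2 + 2) - 3*x**2 + 4*x*log(2*x**2 + 2) - 8*x + 3*log(x**2 + 1) + 8*atan(x))/4; value = -95/16 - 3*log(2)/4 + log(4)/4 + 3*log(13/4)/4 + pi/2 + 2*atan(3/2) + 51*log(13/2)/16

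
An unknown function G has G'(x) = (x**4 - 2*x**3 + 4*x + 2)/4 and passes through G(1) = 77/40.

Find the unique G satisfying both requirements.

Check a candidate G(x) by differentiating: d/dx[G] must match the given G'(x).
A general antiderivative is x**5/20 - x**4/8 + x**2/2 + x/2 + C.
The condition gives C = 77/40 - (37/40) = 1.
So G(x) = x**5/20 - x**4/8 + x**2/2 + x/2 + 1.
Check: d/dx[x**5/20 - x**4/8 + x**2/2 + x/2 + 1] = x**4/4 - x**3/2 + x + 1/2, which equals G'(x).

G(x) = x**5/20 - x**4/8 + x**2/2 + x/2 + 1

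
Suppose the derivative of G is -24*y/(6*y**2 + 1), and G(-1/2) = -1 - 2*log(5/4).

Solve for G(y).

The substitution u = 3*y**2 + 1/2 works: G'(y) is exactly (dG/du)*(du/dy) for that inner function.
A general antiderivative is -2*log(3*y**2 + 1/2) + C.
The condition gives C = -1 - 2*log(5/4) - (-2*log(5/4)) = -1.
So G(y) = -2*log(3*y**2 + 1/2) - 1.
Check: d/dy[-2*log(3*y**2 + 1/2) - 1] = -24*y/(6*y**2 + 1) = G'(y).

G(y) = -2*log(3*y**2 + 1/2) - 1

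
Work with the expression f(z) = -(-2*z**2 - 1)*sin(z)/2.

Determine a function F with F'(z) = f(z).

Whatever form F(z) takes, F'(z) = f(z) is non-negotiable.
Check: d/dz[(-2*z**2*cos(z) + 4*z*sin(z) + 3*cos(z))/2] = z**2*sin(z) + sin(z)/2, which equals f(z).

An antiderivative is F(z) = (-2*z**2*cos(z) + 4*z*sin(z) + 3*cos(z))/2.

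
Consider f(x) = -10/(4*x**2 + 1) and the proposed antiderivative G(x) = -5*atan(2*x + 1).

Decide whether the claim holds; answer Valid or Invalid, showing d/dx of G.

Invalid: d/dx[G] - f = (20*x + 5)/(8*x**4 + 8*x**3 + 6*x**2 + 2*x + 1), which is not 0.

d/dx[G] = -5/(2*x**2 + 2*x + 1)
d/dx[G] - f(x) = (20*x + 5)/(8*x**4 + 8*x**3 + 6*x**2 + 2*x + 1) != 0.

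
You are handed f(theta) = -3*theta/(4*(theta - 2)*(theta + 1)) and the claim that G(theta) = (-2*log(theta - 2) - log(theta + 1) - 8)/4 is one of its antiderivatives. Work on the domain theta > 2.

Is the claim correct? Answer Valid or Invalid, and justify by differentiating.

Valid. The derivative of G reproduces f.

d/dtheta[G] = -3*theta/(4*theta**2 - 4*theta - 8)
This equals f(theta) exactly, so the claim holds.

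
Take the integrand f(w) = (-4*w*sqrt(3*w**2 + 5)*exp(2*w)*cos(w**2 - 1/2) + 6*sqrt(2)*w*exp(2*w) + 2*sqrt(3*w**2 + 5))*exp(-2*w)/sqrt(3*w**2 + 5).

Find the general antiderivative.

F(w) = -(-2*sqrt(2)*sqrt(3*w**2 + 5)*exp(2*w) + 2*exp(2*w)*sin(w**2 - 1/2) + 1)*exp(-2*w) + C

For F(w) to be correct the identity F'(w) - f(w) = 0 must hold.
Check: d/dw[-(-2*sqrt(2)*sqrt(3*w**2 + 5)*exp(2*w) + 2*exp(2*w)*sin(w**2 - 1/2) + 1)*exp(-2*w)] = (-4*w*sqrt(3*w**2 + 5)*exp(2*w)*cos(w**2 - 1/2) + 6*sqrt(2)*w*exp(2*w) + 2*sqrt(3*w**2 + 5))*exp(-2*w)/sqrt(3*w**2 + 5) = f(w).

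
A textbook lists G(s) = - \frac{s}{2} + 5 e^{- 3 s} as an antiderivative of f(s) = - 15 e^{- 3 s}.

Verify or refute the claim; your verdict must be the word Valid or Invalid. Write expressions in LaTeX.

d/ds[G] = \frac{\left(- e^{3 s} - 30\right) e^{- 3 s}}{2}
d/ds[G] - f(s) = - \frac{1}{2} != 0.

Invalid: d/ds[G] - f = - \frac{1}{2}, which is not 0.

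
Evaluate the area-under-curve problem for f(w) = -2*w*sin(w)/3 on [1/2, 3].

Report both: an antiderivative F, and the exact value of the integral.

Any candidate F(w) must reproduce f(w) exactly when differentiated.
F(w) = 2*w*cos(w)/3 - 2*sin(w)/3 is an antiderivative of f.
Check: d/dw[2*w*cos(w)/3 - 2*sin(w)/3] = -2*w*sin(w)/3 = f(w).
F(3) = 2*cos(3) - 2*sin(3)/3; F(1/2) = -2*sin(1/2)/3 + cos(1/2)/3.
Integral = F(3) - F(1/2) = 2*cos(3) - cos(1/2)/3 - 2*sin(3)/3 + 2*sin(1/2)/3.

Antiderivative: F(w) = 2*w*cos(w)/3 - 2*sin(w)/3; value = 2*cos(3) - cos(1/2)/3 - 2*sin(3)/3 + 2*sin(1/2)/3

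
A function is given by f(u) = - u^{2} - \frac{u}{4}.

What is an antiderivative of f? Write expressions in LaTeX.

Integrate term by term and add the pieces.
Check: d/du[- \frac{u^{2} \left(8 u + 3\right)}{24}] = - u^{2} - \frac{u}{4} = f(u).

An antiderivative is F(u) = - \frac{u^{2} \left(8 u + 3\right)}{24}.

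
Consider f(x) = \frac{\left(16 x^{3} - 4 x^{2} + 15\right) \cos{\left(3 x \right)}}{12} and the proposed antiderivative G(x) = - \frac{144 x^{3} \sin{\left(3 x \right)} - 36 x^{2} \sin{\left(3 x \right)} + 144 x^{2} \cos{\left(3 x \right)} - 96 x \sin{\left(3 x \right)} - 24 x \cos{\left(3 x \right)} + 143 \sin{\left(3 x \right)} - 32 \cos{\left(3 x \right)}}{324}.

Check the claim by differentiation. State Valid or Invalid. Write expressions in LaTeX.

Invalid: d/dx[G] - f = - \frac{8 x^{3} \cos{\left(3 x \right)}}{3} + \frac{2 x^{2} \cos{\left(3 x \right)}}{3} - \frac{5 \cos{\left(3 x \right)}}{2}, which is not 0.

d/dx[G] = - \frac{4 x^{3} \cos{\left(3 x \right)}}{3} + \frac{x^{2} \cos{\left(3 x \right)}}{3} - \frac{5 \cos{\left(3 x \right)}}{4}
d/dx[G] - f(x) = - \frac{8 x^{3} \cos{\left(3 x \right)}}{3} + \frac{2 x^{2} \cos{\left(3 x \right)}}{3} - \frac{5 \cos{\left(3 x \right)}}{2} != 0.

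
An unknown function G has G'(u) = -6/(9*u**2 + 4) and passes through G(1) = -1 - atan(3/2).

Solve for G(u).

Differentiate the proposed G(u) back; it has to land on the given G'(u).
A general antiderivative is -atan(3*u/2) + C.
The condition gives C = -1 - atan(3/2) - (-atan(3/2)) = -1.
So G(u) = -atan(3*u/2) - 1.
Check: d/du[-atan(3*u/2) - 1] = -6/(9*u**2 + 4) = G'(u).

G(u) = -atan(3*u/2) - 1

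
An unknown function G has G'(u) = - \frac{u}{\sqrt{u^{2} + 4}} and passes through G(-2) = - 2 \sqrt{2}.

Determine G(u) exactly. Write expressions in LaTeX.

G(u) = - \sqrt{u^{2} + 4}

The substitution w = u^{2} + 4 works: G'(u) is exactly (dG/dw)*(dw/du) for that inner function.
A general antiderivative is - \sqrt{u^{2} + 4} + C.
The condition gives C = - 2 \sqrt{2} - (- 2 \sqrt{2}) = 0.
So G(u) = - \sqrt{u^{2} + 4}.
Check: d/du[- \sqrt{u^{2} + 4}] = - \frac{u}{\sqrt{u^{2} + 4}} = G'(u).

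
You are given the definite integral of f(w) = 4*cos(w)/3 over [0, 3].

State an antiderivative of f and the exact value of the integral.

Antiderivative: F(w) = 4*sin(w)/3; value = 4*sin(3)/3

An antiderivative F(w) passes only if d/dw[F] lands on f(w) exactly.
F(w) = 4*sin(w)/3 is an antiderivative of f.
Check: d/dw[4*sin(w)/3] = 4*cos(w)/3 = f(w).
F(3) = 4*sin(3)/3; F(0) = 0.
Integral = F(3) - F(0) = 4*sin(3)/3.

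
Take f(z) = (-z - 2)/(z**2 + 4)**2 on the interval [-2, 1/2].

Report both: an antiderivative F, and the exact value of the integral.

Antiderivative: F(z) = (-z**2*atan(z/2) - 2*z - 4*atan(z/2) + 4)/(8*z**2 + 32); value = -pi/32 - 5/136 - atan(1/4)/8

Differentiate the proposed F(z) back; it has to land on f(z) exactly.
F(z) = (-z**2*atan(z/2) - 2*z - 4*atan(z/2) + 4)/(8*z**2 + 32) is an antiderivative of f.
Check: d/dz[(-z**2*atan(z/2) - 2*z - 4*atan(z/2) + 4)/(8*z**2 + 32)] = (-z - 2)/(z**4 + 8*z**2 + 16), which equals f(z).
F(1/2) = 3/34 - atan(1/4)/8; F(-2) = pi/32 + 1/8.
Integral = F(1/2) - F(-2) = -pi/32 - 5/136 - atan(1/4)/8.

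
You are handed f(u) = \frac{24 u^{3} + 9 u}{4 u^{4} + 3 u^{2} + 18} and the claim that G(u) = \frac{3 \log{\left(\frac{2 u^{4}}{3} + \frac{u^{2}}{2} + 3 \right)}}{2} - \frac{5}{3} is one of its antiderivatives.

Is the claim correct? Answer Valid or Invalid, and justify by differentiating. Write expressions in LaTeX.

d/du[G] = \frac{24 u^{3} + 9 u}{4 u^{4} + 3 u^{2} + 18}
This equals f(u) exactly, so the claim holds.

Valid - differentiating G returns exactly f.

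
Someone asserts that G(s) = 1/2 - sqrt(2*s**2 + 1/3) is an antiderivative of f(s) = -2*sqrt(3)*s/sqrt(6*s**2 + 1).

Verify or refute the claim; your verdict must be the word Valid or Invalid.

Valid. The derivative of G reproduces f.

d/ds[G] = -2*sqrt(3)*s/sqrt(6*s**2 + 1)
This equals f(s) exactly, so the claim holds.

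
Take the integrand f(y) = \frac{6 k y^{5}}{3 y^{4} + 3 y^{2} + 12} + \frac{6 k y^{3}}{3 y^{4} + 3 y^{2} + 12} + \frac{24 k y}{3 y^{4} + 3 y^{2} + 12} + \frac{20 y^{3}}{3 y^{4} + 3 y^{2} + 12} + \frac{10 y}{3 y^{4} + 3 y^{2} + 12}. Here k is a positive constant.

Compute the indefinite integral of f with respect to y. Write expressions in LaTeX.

Integrate term by term and add the pieces.
Check: d/dy[k y^{2} + \frac{5 \log{\left(\frac{y^{4}}{2} + \frac{y^{2}}{2} + 2 \right)}}{3}] = \frac{6 k y^{5} + 6 k y^{3} + 24 k y + 20 y^{3} + 10 y}{3 y^{4} + 3 y^{2} + 12}, which equals f(y).

F(y) = k y^{2} + \frac{5 \log{\left(\frac{y^{4}}{2} + \frac{y^{2}}{2} + 2 \right)}}{3} + C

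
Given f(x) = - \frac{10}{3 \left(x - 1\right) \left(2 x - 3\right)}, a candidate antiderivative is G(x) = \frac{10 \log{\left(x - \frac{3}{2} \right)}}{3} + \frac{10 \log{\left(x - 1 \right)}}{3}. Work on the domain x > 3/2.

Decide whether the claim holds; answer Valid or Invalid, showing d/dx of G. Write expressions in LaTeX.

d/dx[G] = \frac{40 x - 50}{6 x^{2} - 15 x + 9}
d/dx[G] - f(x) = \frac{40}{6 x - 9} != 0.

Invalid: d/dx[G] - f = \frac{40}{6 x - 9}, which is not 0.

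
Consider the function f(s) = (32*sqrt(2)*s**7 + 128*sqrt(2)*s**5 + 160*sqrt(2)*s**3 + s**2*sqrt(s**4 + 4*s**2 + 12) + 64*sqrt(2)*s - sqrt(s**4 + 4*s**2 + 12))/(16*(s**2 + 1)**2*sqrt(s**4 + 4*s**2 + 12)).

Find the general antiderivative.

Since d/ds undoes antidifferentiation here, F'(s) = f(s) is required of F(s).
Check: d/ds[-s/(4*(4*s**2 + 4)) + 2*sqrt(s**4/2 + 2*s**2 + 6)] = (32*sqrt(2)*s**7 + 128*sqrt(2)*s**5 + 160*sqrt(2)*s**3 + s**2*sqrt(s**4 + 4*s**2 + 12) + 64*sqrt(2)*s - sqrt(s**4 + 4*s**2 + 12))/(16*s**4*sqrt(s**4 + 4*s**2 + 12) + 32*s**2*sqrt(s**4 + 4*s**2 + 12) + 16*sqrt(s**4 + 4*s**2 + 12)), which equals f(s).

F(s) = -s/(4*(4*s**2 + 4)) + 2*sqrt(s**4/2 + 2*s**2 + 6) + C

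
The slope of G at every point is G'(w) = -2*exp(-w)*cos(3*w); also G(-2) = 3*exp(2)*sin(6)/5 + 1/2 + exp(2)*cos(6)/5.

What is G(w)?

Since d/dw undoes antidifferentiation here, G(w) must give back the stated G'(w).
A general antiderivative is -3*exp(-w)*sin(3*w)/5 + exp(-w)*cos(3*w)/5 + C.
The condition gives C = 3*exp(2)*sin(6)/5 + 1/2 + exp(2)*cos(6)/5 - (3*exp(2)*sin(6)/5 + exp(2)*cos(6)/5) = 1/2.
So G(w) = 1/2 - 3*exp(-w)*sin(3*w)/5 + exp(-w)*cos(3*w)/5.
Check: d/dw[1/2 - 3*exp(-w)*sin(3*w)/5 + exp(-w)*cos(3*w)/5] = -2*exp(-w)*cos(3*w) = G'(w).

G(w) = 1/2 - 3*exp(-w)*sin(3*w)/5 + exp(-w)*cos(3*w)/5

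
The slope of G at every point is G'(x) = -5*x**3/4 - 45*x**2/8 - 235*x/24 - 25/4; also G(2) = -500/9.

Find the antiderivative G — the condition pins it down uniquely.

G'(x) matches the chain-rule pattern g'(h)*h' with inner function h(x) = -x**2/2 - 3*x/2 - 5/3; substituting u = h(x) collapses the integral.
A general antiderivative is -5*(-x**2/2 - 3*x/2 - 5/3)**2/4 + C.
The condition gives C = -500/9 - (-500/9) = 0.
So G(x) = -5*(-x**2/2 - 3*x/2 - 5/3)**2/4.
Check: d/dx[-5*(-x**2/2 - 3*x/2 - 5/3)**2/4] = -5*x**3/4 - 45*x**2/8 - 235*x/24 - 25/4 = G'(x).

G(x) = -5*(-x**2/2 - 3*x/2 - 5/3)**2/4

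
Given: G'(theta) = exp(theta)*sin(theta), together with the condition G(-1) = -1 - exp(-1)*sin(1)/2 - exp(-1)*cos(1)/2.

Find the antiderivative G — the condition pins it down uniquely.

Any candidate G(theta) must reproduce the stated G'(theta) exactly.
A general antiderivative is exp(theta)*sin(theta)/2 - exp(theta)*cos(theta)/2 + C.
The condition gives C = -1 - exp(-1)*sin(1)/2 - exp(-1)*cos(1)/2 - (-exp(-1)*sin(1)/2 - exp(-1)*cos(1)/2) = -1.
So G(theta) = (exp(theta)*sin(theta) - exp(theta)*cos(theta) - 2)/2.
Check: d/dtheta[(exp(theta)*sin(theta) - exp(theta)*cos(theta) - 2)/2] = exp(theta)*sin(theta) = G'(theta).

G(theta) = (exp(theta)*sin(theta) - exp(theta)*cos(theta) - 2)/2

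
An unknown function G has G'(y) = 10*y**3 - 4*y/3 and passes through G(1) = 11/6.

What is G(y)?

The integrand splits into summands that can be handled one at a time.
A general antiderivative is 5*y**4/2 - 2*y**2/3 + C.
The condition gives C = 11/6 - (11/6) = 0.
So G(y) = 5*y**4/2 - 2*y**2/3.
Check: d/dy[5*y**4/2 - 2*y**2/3] = 10*y**3 - 4*y/3 = G'(y).

G(y) = 5*y**4/2 - 2*y**2/3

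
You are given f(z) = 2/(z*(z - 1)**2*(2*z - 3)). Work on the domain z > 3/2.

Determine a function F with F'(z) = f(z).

An antiderivative is F(z) = -2*log(z)/3 + 8*log(z - 3/2)/3 - 2*log(z - 1) + 2/(z - 1).

Factor the denominator (z*(z - 1)**2*(2*z - 3)) and decompose: f = 16/(3*(2*z - 3)) - 2/(z - 1) - 2/(z - 1)**2 - 2/(3*z); each piece integrates to a log, atan, or power term.
Check: d/dz[-2*log(z)/3 + 8*log(z - 3/2)/3 - 2*log(z - 1) + 2/(z - 1)] = 2/(2*z**4 - 7*z**3 + 8*z**2 - 3*z), which equals f(z).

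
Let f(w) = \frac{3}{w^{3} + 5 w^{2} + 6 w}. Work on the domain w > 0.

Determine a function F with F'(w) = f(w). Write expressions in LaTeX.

The denominator factors as w \left(w + 2\right) \left(w + 3\right); partial fractions split f into directly integrable pieces: \frac{1}{w + 3} - \frac{3}{2 \left(w + 2\right)} + \frac{1}{2 w}.
Check: d/dw[\frac{\log{\left(w \right)}}{2} - \frac{3 \log{\left(w + 2 \right)}}{2} + \log{\left(w + 3 \right)}] = \frac{3}{w^{3} + 5 w^{2} + 6 w} = f(w).

An antiderivative is F(w) = \frac{\log{\left(w \right)}}{2} - \frac{3 \log{\left(w + 2 \right)}}{2} + \log{\left(w + 3 \right)}.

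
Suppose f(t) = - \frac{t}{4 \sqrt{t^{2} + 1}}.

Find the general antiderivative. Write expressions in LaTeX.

f matches the chain-rule pattern g'(h)*h' with inner function h(t) = t^{2} + 1; substituting u = h(t) collapses the integral.
Check: d/dt[- \frac{\sqrt{t^{2} + 1}}{4}] = - \frac{t}{4 \sqrt{t^{2} + 1}} = f(t).

F(t) = - \frac{\sqrt{t^{2} + 1}}{4} + C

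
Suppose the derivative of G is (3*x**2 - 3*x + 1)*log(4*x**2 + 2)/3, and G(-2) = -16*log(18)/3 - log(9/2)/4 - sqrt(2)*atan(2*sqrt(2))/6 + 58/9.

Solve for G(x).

G(x) = (12*x**3*log(4*x**2 + 2) - 8*x**3 - 18*x**2*log(4*x**2 + 2) + 18*x**2 + 12*x*log(4*x**2 + 2) - 12*x - 9*log(x**2 + 1/2) + 6*sqrt(2)*atan(sqrt(2)*x) + 72)/36

Differentiate the proposed G(x) back; it has to land on the given G'(x).
A general antiderivative is -2*x**3/9 + x**2/2 - x/3 + (x**3/3 - x**2/2 + x/3)*log(4*x**2 + 2) - log(x**2 + 1/2)/4 + sqrt(2)*atan(sqrt(2)*x)/6 + C.
The condition gives C = -16*log(18)/3 - log(9/2)/4 - sqrt(2)*atan(2*sqrt(2))/6 + 58/9 - (-16*log(18)/3 - log(9/2)/4 - sqrt(2)*atan(2*sqrt(2))/6 + 40/9) = 2.
So G(x) = (12*x**3*log(4*x**2 + 2) - 8*x**3 - 18*x**2*log(4*x**2 + 2) + 18*x**2 + 12*x*log(4*x**2 + 2) - 12*x - 9*log(x**2 + 1/2) + 6*sqrt(2)*atan(sqrt(2)*x) + 72)/36.
Check: d/dx[(12*x**3*log(4*x**2 + 2) - 8*x**3 - 18*x**2*log(4*x**2 + 2) + 18*x**2 + 12*x*log(4*x**2 + 2) - 12*x - 9*log(x**2 + 1/2) + 6*sqrt(2)*atan(sqrt(2)*x) + 72)/36] = x**2*log(2*x**2 + 1) + x**2*log(2) - x*log(2*x**2 + 1) - x*log(2) + log(2*x**2 + 1)/3 + log(2)/3, which equals G'(x).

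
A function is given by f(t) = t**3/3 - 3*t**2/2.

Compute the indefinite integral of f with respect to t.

The integrand splits into summands that can be handled one at a time.
Check: d/dt[t**3*(t - 6)/12] = t**3/3 - 3*t**2/2 = f(t).

F(t) = t**3*(t - 6)/12 + C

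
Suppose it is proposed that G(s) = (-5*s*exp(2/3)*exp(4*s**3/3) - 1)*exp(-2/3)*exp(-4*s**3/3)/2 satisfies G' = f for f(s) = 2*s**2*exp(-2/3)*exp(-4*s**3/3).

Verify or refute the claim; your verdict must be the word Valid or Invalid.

Invalid: d/ds[G] - f = -5/2, which is not 0.

d/ds[G] = (4*s**2 - 5*exp(2/3)*exp(4*s**3/3))*exp(-2/3)*exp(-4*s**3/3)/2
d/ds[G] - f(s) = -5/2 != 0.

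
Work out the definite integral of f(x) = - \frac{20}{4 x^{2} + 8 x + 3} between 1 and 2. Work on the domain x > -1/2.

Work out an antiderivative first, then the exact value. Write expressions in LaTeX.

Antiderivative: F(x) = - 5 \log{\left(x + \frac{1}{2} \right)} + 5 \log{\left(x + \frac{3}{2} \right)}; value = - 10 \log{\left(\frac{5}{2} \right)} + 5 \log{\left(\frac{3}{2} \right)} + 5 \log{\left(\frac{7}{2} \right)}

Factor the denominator (\left(2 x + 1\right) \left(2 x + 3\right)) and decompose: f = \frac{10}{2 x + 3} - \frac{10}{2 x + 1}; each piece integrates to a log, atan, or power term.
F(x) = - 5 \log{\left(x + \frac{1}{2} \right)} + 5 \log{\left(x + \frac{3}{2} \right)} is an antiderivative of f.
Check: d/dx[- 5 \log{\left(x + \frac{1}{2} \right)} + 5 \log{\left(x + \frac{3}{2} \right)}] = - \frac{20}{4 x^{2} + 8 x + 3} = f(x).
F(2) = - 5 \log{\left(\frac{5}{2} \right)} + 5 \log{\left(\frac{7}{2} \right)}; F(1) = - 5 \log{\left(\frac{3}{2} \right)} + 5 \log{\left(\frac{5}{2} \right)}.
Integral = F(2) - F(1) = - 10 \log{\left(\frac{5}{2} \right)} + 5 \log{\left(\frac{3}{2} \right)} + 5 \log{\left(\frac{7}{2} \right)}.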